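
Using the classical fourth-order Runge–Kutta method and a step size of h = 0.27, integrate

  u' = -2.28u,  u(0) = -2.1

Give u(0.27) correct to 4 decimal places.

-1.1361

RK4: k1 = f(x_n, u_n); k2 = f(x_n + h/2, u_n + (h/2)·k1); k3 = f(x_n + h/2, u_n + (h/2)·k2); k4 = f(x_n + h, u_n + h·k3); u_{n+1} = u_n + (h/6)·(k1 + 2k2 + 2k3 + k4).
x=0.000000, u=-2.100000:
  k1 = f(0.000000, -2.100000) = 4.788000
  k2 = f(0.135000, -1.453620) = 3.314254
  k3 = f(0.135000, -1.652576) = 3.767873
  k4 = f(0.270000, -1.082674) = 2.468498
  u ← -2.100000 + (0.27/6)·(k1 + 2k2 + 2k3 + k4) = -1.136066
u(0.27) ≈ -1.1361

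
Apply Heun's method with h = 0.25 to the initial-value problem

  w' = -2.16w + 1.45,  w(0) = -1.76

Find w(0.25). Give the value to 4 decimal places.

-0.8016

Heun: k1 = f(t_n, w_n); k2 = f(t_n + h, w_n + h·k1); w_{n+1} = w_n + (h/2)·(k1 + k2).
t=0.000000, w=-1.760000:
  k1 = f(0.000000, -1.760000) = 5.251600
  k2 = f(0.250000, -0.447100) = 2.415736
  w ← -1.760000 + (0.25/2)·(5.251600 + 2.415736) = -0.801583
w(0.25) ≈ -0.8016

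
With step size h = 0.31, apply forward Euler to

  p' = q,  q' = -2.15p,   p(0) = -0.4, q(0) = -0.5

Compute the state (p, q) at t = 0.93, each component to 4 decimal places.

Euler on (p,q): p_{n+1} = p_n + h·p', q_{n+1} = q_n + h·q'.
0.000000: (-0.400000, -0.500000); f=(-0.500000, 0.860000) → (-0.555000, -0.233400)
0.310000: (-0.555000, -0.233400); f=(-0.233400, 1.193250) → (-0.627354, 0.136508)
0.620000: (-0.627354, 0.136508); f=(0.136508, 1.348811) → (-0.585037, 0.554639)
(p(0.93), q(0.93)) ≈ (-0.5850, 0.5546)

-0.5850, 0.5546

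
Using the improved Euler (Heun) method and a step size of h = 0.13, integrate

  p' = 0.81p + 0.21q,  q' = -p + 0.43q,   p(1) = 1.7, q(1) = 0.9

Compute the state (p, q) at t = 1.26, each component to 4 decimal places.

2.1415, 0.4823

Heun on (p,q): k1 = f(t_n, state_n); k2 = f(t_n + h, state_n + h·k1); state_{n+1} = state_n + (h/2)·(k1 + k2).
1.000000: (1.700000, 0.900000)
  k1 = (1.566000, -1.313000)
  predictor → (1.903580, 0.729310)
  k2 = (1.695055, -1.589977)
  → (1.911969, 0.711307)
1.130000: (1.911969, 0.711307)
  k1 = (1.698069, -1.606107)
  predictor → (2.132718, 0.502513)
  k2 = (1.833029, -1.916637)
  → (2.141490, 0.482328)
(p(1.26), q(1.26)) ≈ (2.1415, 0.4823)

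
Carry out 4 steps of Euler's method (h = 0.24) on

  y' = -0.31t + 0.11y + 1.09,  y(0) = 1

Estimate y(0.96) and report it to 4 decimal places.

Euler: y_{n+1} = y_n + h·f(t_n, y_n).
t=0.000000, y=1.000000: f=1.200000 → y ← 1.000000 + 0.24·1.200000 = 1.288000
t=0.240000, y=1.288000: f=1.157280 → y ← 1.288000 + 0.24·1.157280 = 1.565747
t=0.480000, y=1.565747: f=1.113432 → y ← 1.565747 + 0.24·1.113432 = 1.832971
t=0.720000, y=1.832971: f=1.068427 → y ← 1.832971 + 0.24·1.068427 = 2.089393
y(0.96) ≈ 2.0894

2.0894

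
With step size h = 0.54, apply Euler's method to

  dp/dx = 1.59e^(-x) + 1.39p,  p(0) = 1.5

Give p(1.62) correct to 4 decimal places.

Euler: p_{n+1} = p_n + h·f(x_n, p_n).
x=0.000000, p=1.500000: f=3.675000 → p ← 1.500000 + 0.54·3.675000 = 3.484500
x=0.540000, p=3.484500: f=5.770025 → p ← 3.484500 + 0.54·5.770025 = 6.600313
x=1.080000, p=6.600313: f=9.714392 → p ← 6.600313 + 0.54·9.714392 = 11.846085
p(1.62) ≈ 11.8461

11.8461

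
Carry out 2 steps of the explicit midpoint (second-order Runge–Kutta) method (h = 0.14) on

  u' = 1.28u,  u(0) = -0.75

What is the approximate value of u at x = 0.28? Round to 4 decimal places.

-1.0715

Midpoint: k1 = f(x_n, u_n); k2 = f(x_n + h/2, u_n + (h/2)·k1); u_{n+1} = u_n + h·k2.
x=0.000000, u=-0.750000:
  k1 = f(0.000000, -0.750000) = -0.960000
  k2 = f(0.070000, -0.817200) = -1.046016
  u ← -0.750000 + 0.14·(-1.046016) = -0.896442
x=0.140000, u=-0.896442:
  k1 = f(0.140000, -0.896442) = -1.147446
  k2 = f(0.210000, -0.976763) = -1.250257
  u ← -0.896442 + 0.14·(-1.250257) = -1.071478
u(0.28) ≈ -1.0715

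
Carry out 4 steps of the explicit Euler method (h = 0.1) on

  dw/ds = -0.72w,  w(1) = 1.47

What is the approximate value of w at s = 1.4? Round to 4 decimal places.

Euler: w_{n+1} = w_n + h·f(s_n, w_n).
s=1.000000, w=1.470000: f=-1.058400 → w ← 1.470000 + 0.1·(-1.058400) = 1.364160
s=1.100000, w=1.364160: f=-0.982195 → w ← 1.364160 + 0.1·(-0.982195) = 1.265940
s=1.200000, w=1.265940: f=-0.911477 → w ← 1.265940 + 0.1·(-0.911477) = 1.174793
s=1.300000, w=1.174793: f=-0.845851 → w ← 1.174793 + 0.1·(-0.845851) = 1.090208
w(1.4) ≈ 1.0902

1.0902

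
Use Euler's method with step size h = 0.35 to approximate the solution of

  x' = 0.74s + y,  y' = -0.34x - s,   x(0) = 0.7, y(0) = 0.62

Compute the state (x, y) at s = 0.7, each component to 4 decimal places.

Euler on (x,y): x_{n+1} = x_n + h·x', y_{n+1} = y_n + h·y'.
0.000000: (0.700000, 0.620000); f=(0.620000, -0.238000) → (0.917000, 0.536700)
0.350000: (0.917000, 0.536700); f=(0.795700, -0.661780) → (1.195495, 0.305077)
(x(0.7), y(0.7)) ≈ (1.1955, 0.3051)

1.1955, 0.3051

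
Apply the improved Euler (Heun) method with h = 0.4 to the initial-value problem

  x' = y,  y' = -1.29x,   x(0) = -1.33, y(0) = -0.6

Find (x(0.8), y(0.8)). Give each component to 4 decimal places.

-1.2256, 0.8722

Heun on (x,y): k1 = f(t_n, state_n); k2 = f(t_n + h, state_n + h·k1); state_{n+1} = state_n + (h/2)·(k1 + k2).
0.000000: (-1.330000, -0.600000)
  k1 = (-0.600000, 1.715700)
  predictor → (-1.570000, 0.086280)
  k2 = (0.086280, 2.025300)
  → (-1.432744, 0.148200)
0.400000: (-1.432744, 0.148200)
  k1 = (0.148200, 1.848240)
  predictor → (-1.373464, 0.887496)
  k2 = (0.887496, 1.771769)
  → (-1.225605, 0.872202)
(x(0.8), y(0.8)) ≈ (-1.2256, 0.8722)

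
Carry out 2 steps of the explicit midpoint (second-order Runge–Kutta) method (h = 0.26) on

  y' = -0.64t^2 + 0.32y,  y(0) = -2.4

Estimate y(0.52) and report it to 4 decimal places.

Midpoint: k1 = f(t_n, y_n); k2 = f(t_n + h/2, y_n + (h/2)·k1); y_{n+1} = y_n + h·k2.
t=0.000000, y=-2.400000:
  k1 = f(0.000000, -2.400000) = -0.768000
  k2 = f(0.130000, -2.499840) = -0.810765
  y ← -2.400000 + 0.26·(-0.810765) = -2.610799
t=0.260000, y=-2.610799:
  k1 = f(0.260000, -2.610799) = -0.878720
  k2 = f(0.390000, -2.725032) = -0.969354
  y ← -2.610799 + 0.26·(-0.969354) = -2.862831
y(0.52) ≈ -2.8628

-2.8628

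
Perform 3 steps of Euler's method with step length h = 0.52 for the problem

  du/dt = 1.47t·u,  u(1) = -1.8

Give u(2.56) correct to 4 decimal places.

-17.5726

Euler: u_{n+1} = u_n + h·f(t_n, u_n).
t=1.000000, u=-1.800000: f=-2.646000 → u ← -1.800000 + 0.52·(-2.646000) = -3.175920
t=1.520000, u=-3.175920: f=-7.096276 → u ← -3.175920 + 0.52·(-7.096276) = -6.865983
t=2.040000, u=-6.865983: f=-20.589711 → u ← -6.865983 + 0.52·(-20.589711) = -17.572633
u(2.56) ≈ -17.5726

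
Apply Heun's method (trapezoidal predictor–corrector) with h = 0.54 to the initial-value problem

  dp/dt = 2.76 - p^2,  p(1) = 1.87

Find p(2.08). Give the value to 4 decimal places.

Heun: k1 = f(t_n, p_n); k2 = f(t_n + h, p_n + h·k1); p_{n+1} = p_n + (h/2)·(k1 + k2).
t=1.000000, p=1.870000:
  k1 = f(1.000000, 1.870000) = -0.736900
  k2 = f(1.540000, 1.472074) = 0.592998
  p ← 1.870000 + (0.54/2)·(-0.736900 + 0.592998) = 1.831146
t=1.540000, p=1.831146:
  k1 = f(1.540000, 1.831146) = -0.593097
  k2 = f(2.080000, 1.510874) = 0.477260
  p ← 1.831146 + (0.54/2)·(-0.593097 + 0.477260) = 1.799870
p(2.08) ≈ 1.7999

1.7999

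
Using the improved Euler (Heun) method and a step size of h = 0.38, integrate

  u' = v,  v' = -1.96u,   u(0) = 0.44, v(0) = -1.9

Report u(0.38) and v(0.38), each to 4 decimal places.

Heun on (u,v): k1 = f(t_n, state_n); k2 = f(t_n + h, state_n + h·k1); state_{n+1} = state_n + (h/2)·(k1 + k2).
0.000000: (0.440000, -1.900000)
  k1 = (-1.900000, -0.862400)
  predictor → (-0.282000, -2.227712)
  k2 = (-2.227712, 0.552720)
  → (-0.344265, -1.958839)
(u(0.38), v(0.38)) ≈ (-0.3443, -1.9588)

-0.3443, -1.9588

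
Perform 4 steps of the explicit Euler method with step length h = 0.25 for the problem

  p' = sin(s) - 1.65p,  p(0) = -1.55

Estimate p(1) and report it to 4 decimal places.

0.0775

Euler: p_{n+1} = p_n + h·f(s_n, p_n).
s=0.000000, p=-1.550000: f=2.557500 → p ← -1.550000 + 0.25·2.557500 = -0.910625
s=0.250000, p=-0.910625: f=1.749935 → p ← -0.910625 + 0.25·1.749935 = -0.473141
s=0.500000, p=-0.473141: f=1.260109 → p ← -0.473141 + 0.25·1.260109 = -0.158114
s=0.750000, p=-0.158114: f=0.942527 → p ← -0.158114 + 0.25·0.942527 = 0.077518
p(1) ≈ 0.0775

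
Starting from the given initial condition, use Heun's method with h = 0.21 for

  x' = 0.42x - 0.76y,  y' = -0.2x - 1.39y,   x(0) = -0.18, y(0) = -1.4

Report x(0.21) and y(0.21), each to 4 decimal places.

Heun on (x,y): k1 = f(t_n, state_n); k2 = f(t_n + h, state_n + h·k1); state_{n+1} = state_n + (h/2)·(k1 + k2).
0.000000: (-0.180000, -1.400000)
  k1 = (0.988400, 1.982000)
  predictor → (0.027564, -0.983780)
  k2 = (0.759250, 1.361941)
  → (0.003503, -1.048886)
(x(0.21), y(0.21)) ≈ (0.0035, -1.0489)

0.0035, -1.0489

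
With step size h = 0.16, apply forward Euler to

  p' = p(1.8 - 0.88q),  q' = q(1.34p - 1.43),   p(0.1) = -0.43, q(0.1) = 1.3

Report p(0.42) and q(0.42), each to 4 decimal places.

Euler on (p,q): p_{n+1} = p_n + h·p', q_{n+1} = q_n + h·q'.
0.100000: (-0.430000, 1.300000); f=(-0.282080, -2.608060) → (-0.475133, 0.882710)
0.260000: (-0.475133, 0.882710); f=(-0.486163, -1.824278) → (-0.552919, 0.590826)
(p(0.42), q(0.42)) ≈ (-0.5529, 0.5908)

-0.5529, 0.5908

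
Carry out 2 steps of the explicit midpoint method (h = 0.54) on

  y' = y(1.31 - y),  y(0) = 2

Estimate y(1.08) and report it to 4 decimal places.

Midpoint: k1 = f(t_n, y_n); k2 = f(t_n + h/2, y_n + (h/2)·k1); y_{n+1} = y_n + h·k2.
t=0.000000, y=2.000000:
  k1 = f(0.000000, 2.000000) = -1.380000
  k2 = f(0.270000, 1.627400) = -0.516537
  y ← 2.000000 + 0.54·(-0.516537) = 1.721070
t=0.540000, y=1.721070:
  k1 = f(0.540000, 1.721070) = -0.707481
  k2 = f(0.810000, 1.530050) = -0.336688
  y ← 1.721070 + 0.54·(-0.336688) = 1.539259
y(1.08) ≈ 1.5393

1.5393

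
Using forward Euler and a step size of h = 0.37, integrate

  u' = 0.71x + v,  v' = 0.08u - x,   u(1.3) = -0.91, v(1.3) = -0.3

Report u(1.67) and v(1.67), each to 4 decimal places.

-0.6795, -0.8079

Euler on (u,v): u_{n+1} = u_n + h·u', v_{n+1} = v_n + h·v'.
1.300000: (-0.910000, -0.300000); f=(0.623000, -1.372800) → (-0.679490, -0.807936)
(u(1.67), v(1.67)) ≈ (-0.6795, -0.8079)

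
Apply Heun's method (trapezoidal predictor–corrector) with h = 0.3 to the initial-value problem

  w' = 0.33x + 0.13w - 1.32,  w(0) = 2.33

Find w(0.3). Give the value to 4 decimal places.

Heun: k1 = f(x_n, w_n); k2 = f(x_n + h, w_n + h·k1); w_{n+1} = w_n + (h/2)·(k1 + k2).
x=0.000000, w=2.330000:
  k1 = f(0.000000, 2.330000) = -1.017100
  k2 = f(0.300000, 2.024870) = -0.957767
  w ← 2.330000 + (0.3/2)·(-1.017100 + (-0.957767)) = 2.033770
w(0.3) ≈ 2.0338

2.0338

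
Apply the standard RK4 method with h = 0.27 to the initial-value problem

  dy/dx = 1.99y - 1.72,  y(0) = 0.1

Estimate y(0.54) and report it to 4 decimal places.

-1.3732

RK4: k1 = f(x_n, y_n); k2 = f(x_n + h/2, y_n + (h/2)·k1); k3 = f(x_n + h/2, y_n + (h/2)·k2); k4 = f(x_n + h, y_n + h·k3); y_{n+1} = y_n + (h/6)·(k1 + 2k2 + 2k3 + k4).
x=0.000000, y=0.100000:
  k1 = f(0.000000, 0.100000) = -1.521000
  k2 = f(0.135000, -0.105335) = -1.929617
  k3 = f(0.135000, -0.160498) = -2.039392
  k4 = f(0.270000, -0.450636) = -2.616765
  y ← 0.100000 + (0.27/6)·(k1 + 2k2 + 2k3 + k4) = -0.443410
x=0.270000, y=-0.443410:
  k1 = f(0.270000, -0.443410) = -2.602386
  k2 = f(0.405000, -0.794732) = -3.301517
  k3 = f(0.405000, -0.889115) = -3.489339
  k4 = f(0.540000, -1.385532) = -4.477208
  y ← -0.443410 + (0.27/6)·(k1 + 2k2 + 2k3 + k4) = -1.373169
y(0.54) ≈ -1.3732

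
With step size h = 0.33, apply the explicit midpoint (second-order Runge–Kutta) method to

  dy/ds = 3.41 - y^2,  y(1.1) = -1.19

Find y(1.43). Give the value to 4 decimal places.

Midpoint: k1 = f(s_n, y_n); k2 = f(s_n + h/2, y_n + (h/2)·k1); y_{n+1} = y_n + h·k2.
s=1.100000, y=-1.190000:
  k1 = f(1.100000, -1.190000) = 1.993900
  k2 = f(1.265000, -0.861006) = 2.668668
  y ← -1.190000 + 0.33·2.668668 = -0.309340
y(1.43) ≈ -0.3093

-0.3093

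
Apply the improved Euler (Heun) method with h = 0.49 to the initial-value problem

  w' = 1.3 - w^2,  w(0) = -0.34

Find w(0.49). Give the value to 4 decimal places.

Heun: k1 = f(s_n, w_n); k2 = f(s_n + h, w_n + h·k1); w_{n+1} = w_n + (h/2)·(k1 + k2).
s=0.000000, w=-0.340000:
  k1 = f(0.000000, -0.340000) = 1.184400
  k2 = f(0.490000, 0.240356) = 1.242229
  w ← -0.340000 + (0.49/2)·(1.184400 + 1.242229) = 0.254524
w(0.49) ≈ 0.2545

0.2545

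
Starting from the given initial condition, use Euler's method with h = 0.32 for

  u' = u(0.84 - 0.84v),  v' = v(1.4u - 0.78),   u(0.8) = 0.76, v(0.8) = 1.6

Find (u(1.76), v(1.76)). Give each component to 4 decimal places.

Euler on (u,v): u_{n+1} = u_n + h·u', v_{n+1} = v_n + h·v'.
0.800000: (0.760000, 1.600000); f=(-0.383040, 0.454400) → (0.637427, 1.745408)
1.120000: (0.637427, 1.745408); f=(-0.399120, 0.196181) → (0.509709, 1.808186)
1.440000: (0.509709, 1.808186); f=(-0.346029, -0.120078) → (0.398979, 1.769761)
(u(1.76), v(1.76)) ≈ (0.3990, 1.7698)

0.3990, 1.7698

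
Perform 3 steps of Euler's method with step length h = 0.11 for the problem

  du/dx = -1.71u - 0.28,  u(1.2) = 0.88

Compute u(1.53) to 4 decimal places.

0.3949

Euler: u_{n+1} = u_n + h·f(x_n, u_n).
x=1.200000, u=0.880000: f=-1.784800 → u ← 0.880000 + 0.11·(-1.784800) = 0.683672
x=1.310000, u=0.683672: f=-1.449079 → u ← 0.683672 + 0.11·(-1.449079) = 0.524273
x=1.420000, u=0.524273: f=-1.176507 → u ← 0.524273 + 0.11·(-1.176507) = 0.394857
u(1.53) ≈ 0.3949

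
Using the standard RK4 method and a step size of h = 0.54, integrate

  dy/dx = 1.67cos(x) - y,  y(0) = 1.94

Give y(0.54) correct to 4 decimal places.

RK4: k1 = f(x_n, y_n); k2 = f(x_n + h/2, y_n + (h/2)·k1); k3 = f(x_n + h/2, y_n + (h/2)·k2); k4 = f(x_n + h, y_n + h·k3); y_{n+1} = y_n + (h/6)·(k1 + 2k2 + 2k3 + k4).
x=0.000000, y=1.940000:
  k1 = f(0.000000, 1.940000) = -0.270000
  k2 = f(0.270000, 1.867100) = -0.257603
  k3 = f(0.270000, 1.870447) = -0.260950
  k4 = f(0.540000, 1.799087) = -0.366714
  y ← 1.940000 + (0.54/6)·(k1 + 2k2 + 2k3 + k4) = 1.789356
y(0.54) ≈ 1.7894

1.7894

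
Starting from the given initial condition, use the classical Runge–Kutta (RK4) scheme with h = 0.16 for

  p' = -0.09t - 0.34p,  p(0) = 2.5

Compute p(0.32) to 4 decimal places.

RK4: k1 = f(t_n, p_n); k2 = f(t_n + h/2, p_n + (h/2)·k1); k3 = f(t_n + h/2, p_n + (h/2)·k2); k4 = f(t_n + h, p_n + h·k3); p_{n+1} = p_n + (h/6)·(k1 + 2k2 + 2k3 + k4).
t=0.000000, p=2.500000:
  k1 = f(0.000000, 2.500000) = -0.850000
  k2 = f(0.080000, 2.432000) = -0.834080
  k3 = f(0.080000, 2.433274) = -0.834513
  k4 = f(0.160000, 2.366478) = -0.819002
  p ← 2.500000 + (0.16/6)·(k1 + 2k2 + 2k3 + k4) = 2.366502
t=0.160000, p=2.366502:
  k1 = f(0.160000, 2.366502) = -0.819011
  k2 = f(0.240000, 2.300981) = -0.803933
  k3 = f(0.240000, 2.302187) = -0.804344
  k4 = f(0.320000, 2.237807) = -0.789654
  p ← 2.366502 + (0.16/6)·(k1 + 2k2 + 2k3 + k4) = 2.237829
p(0.32) ≈ 2.2378

2.2378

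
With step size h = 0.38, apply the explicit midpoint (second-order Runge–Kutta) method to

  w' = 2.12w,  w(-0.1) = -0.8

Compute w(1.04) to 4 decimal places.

-7.7319

Midpoint: k1 = f(x_n, w_n); k2 = f(x_n + h/2, w_n + (h/2)·k1); w_{n+1} = w_n + h·k2.
x=-0.100000, w=-0.800000:
  k1 = f(-0.100000, -0.800000) = -1.696000
  k2 = f(0.090000, -1.122240) = -2.379149
  w ← -0.800000 + 0.38·(-2.379149) = -1.704077
x=0.280000, w=-1.704077:
  k1 = f(0.280000, -1.704077) = -3.612642
  k2 = f(0.470000, -2.390479) = -5.067815
  w ← -1.704077 + 0.38·(-5.067815) = -3.629846
x=0.660000, w=-3.629846:
  k1 = f(0.660000, -3.629846) = -7.695274
  k2 = f(0.850000, -5.091948) = -10.794930
  w ← -3.629846 + 0.38·(-10.794930) = -7.731919
w(1.04) ≈ -7.7319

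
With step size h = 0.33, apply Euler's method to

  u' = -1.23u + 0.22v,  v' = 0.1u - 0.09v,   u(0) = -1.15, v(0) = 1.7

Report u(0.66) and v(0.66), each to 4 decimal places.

Euler on (u,v): u_{n+1} = u_n + h·u', v_{n+1} = v_n + h·v'.
0.000000: (-1.150000, 1.700000); f=(1.788500, -0.268000) → (-0.559795, 1.611560)
0.330000: (-0.559795, 1.611560); f=(1.043091, -0.201020) → (-0.215575, 1.545223)
(u(0.66), v(0.66)) ≈ (-0.2156, 1.5452)

-0.2156, 1.5452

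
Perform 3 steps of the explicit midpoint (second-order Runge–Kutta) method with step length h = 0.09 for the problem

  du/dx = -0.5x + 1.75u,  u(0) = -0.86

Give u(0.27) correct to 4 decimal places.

-1.3981

Midpoint: k1 = f(x_n, u_n); k2 = f(x_n + h/2, u_n + (h/2)·k1); u_{n+1} = u_n + h·k2.
x=0.000000, u=-0.860000:
  k1 = f(0.000000, -0.860000) = -1.505000
  k2 = f(0.045000, -0.927725) = -1.646019
  u ← -0.860000 + 0.09·(-1.646019) = -1.008142
x=0.090000, u=-1.008142:
  k1 = f(0.090000, -1.008142) = -1.809248
  k2 = f(0.135000, -1.089558) = -1.974226
  u ← -1.008142 + 0.09·(-1.974226) = -1.185822
x=0.180000, u=-1.185822:
  k1 = f(0.180000, -1.185822) = -2.165189
  k2 = f(0.225000, -1.283256) = -2.358197
  u ← -1.185822 + 0.09·(-2.358197) = -1.398060
u(0.27) ≈ -1.3981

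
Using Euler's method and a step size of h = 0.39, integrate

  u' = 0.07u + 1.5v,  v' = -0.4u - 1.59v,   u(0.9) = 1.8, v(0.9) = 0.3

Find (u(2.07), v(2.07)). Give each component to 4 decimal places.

Euler on (u,v): u_{n+1} = u_n + h·u', v_{n+1} = v_n + h·v'.
0.900000: (1.800000, 0.300000); f=(0.576000, -1.197000) → (2.024640, -0.166830)
1.290000: (2.024640, -0.166830); f=(-0.108520, -0.544596) → (1.982317, -0.379223)
1.680000: (1.982317, -0.379223); f=(-0.430072, -0.189963) → (1.814589, -0.453308)
(u(2.07), v(2.07)) ≈ (1.8146, -0.4533)

1.8146, -0.4533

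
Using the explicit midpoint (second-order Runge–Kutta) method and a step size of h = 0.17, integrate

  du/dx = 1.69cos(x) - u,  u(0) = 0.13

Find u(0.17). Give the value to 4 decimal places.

0.3716

Midpoint: k1 = f(x_n, u_n); k2 = f(x_n + h/2, u_n + (h/2)·k1); u_{n+1} = u_n + h·k2.
x=0.000000, u=0.130000:
  k1 = f(0.000000, 0.130000) = 1.560000
  k2 = f(0.085000, 0.262600) = 1.421299
  u ← 0.130000 + 0.17·1.421299 = 0.371621
u(0.17) ≈ 0.3716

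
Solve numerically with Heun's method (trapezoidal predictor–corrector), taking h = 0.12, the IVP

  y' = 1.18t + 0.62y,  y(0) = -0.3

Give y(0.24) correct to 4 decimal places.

Heun: k1 = f(t_n, y_n); k2 = f(t_n + h, y_n + h·k1); y_{n+1} = y_n + (h/2)·(k1 + k2).
t=0.000000, y=-0.300000:
  k1 = f(0.000000, -0.300000) = -0.186000
  k2 = f(0.120000, -0.322320) = -0.058238
  y ← -0.300000 + (0.12/2)·(-0.186000 + (-0.058238)) = -0.314654
t=0.120000, y=-0.314654:
  k1 = f(0.120000, -0.314654) = -0.053486
  k2 = f(0.240000, -0.321073) = 0.084135
  y ← -0.314654 + (0.12/2)·(-0.053486 + 0.084135) = -0.312815
y(0.24) ≈ -0.3128

-0.3128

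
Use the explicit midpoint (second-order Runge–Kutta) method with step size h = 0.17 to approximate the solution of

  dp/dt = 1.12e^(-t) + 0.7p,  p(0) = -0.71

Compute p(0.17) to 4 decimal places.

Midpoint: k1 = f(t_n, p_n); k2 = f(t_n + h/2, p_n + (h/2)·k1); p_{n+1} = p_n + h·k2.
t=0.000000, p=-0.710000:
  k1 = f(0.000000, -0.710000) = 0.623000
  k2 = f(0.085000, -0.657045) = 0.568802
  p ← -0.710000 + 0.17·0.568802 = -0.613304
p(0.17) ≈ -0.6133

-0.6133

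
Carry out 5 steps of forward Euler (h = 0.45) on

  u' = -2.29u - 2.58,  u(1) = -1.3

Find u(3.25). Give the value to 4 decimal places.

-1.1266

Euler: u_{n+1} = u_n + h·f(s_n, u_n).
s=1.000000, u=-1.300000: f=0.397000 → u ← -1.300000 + 0.45·0.397000 = -1.121350
s=1.450000, u=-1.121350: f=-0.012109 → u ← -1.121350 + 0.45·(-0.012109) = -1.126799
s=1.900000, u=-1.126799: f=0.000369 → u ← -1.126799 + 0.45·0.000369 = -1.126633
s=2.350000, u=-1.126633: f=-0.000011 → u ← -1.126633 + 0.45·(-0.000011) = -1.126638
s=2.800000, u=-1.126638: f=0.000000 → u ← -1.126638 + 0.45·0.000000 = -1.126638
u(3.25) ≈ -1.1266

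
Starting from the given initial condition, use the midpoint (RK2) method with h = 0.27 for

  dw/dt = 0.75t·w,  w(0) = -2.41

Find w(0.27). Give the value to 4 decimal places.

Midpoint: k1 = f(t_n, w_n); k2 = f(t_n + h/2, w_n + (h/2)·k1); w_{n+1} = w_n + h·k2.
t=0.000000, w=-2.410000:
  k1 = f(0.000000, -2.410000) = 0.000000
  k2 = f(0.135000, -2.410000) = -0.244013
  w ← -2.410000 + 0.27·(-0.244013) = -2.475883
w(0.27) ≈ -2.4759

-2.4759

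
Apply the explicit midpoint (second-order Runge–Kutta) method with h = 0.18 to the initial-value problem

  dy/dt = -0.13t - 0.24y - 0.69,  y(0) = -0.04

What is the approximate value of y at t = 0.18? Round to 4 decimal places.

Midpoint: k1 = f(t_n, y_n); k2 = f(t_n + h/2, y_n + (h/2)·k1); y_{n+1} = y_n + h·k2.
t=0.000000, y=-0.040000:
  k1 = f(0.000000, -0.040000) = -0.680400
  k2 = f(0.090000, -0.101236) = -0.677403
  y ← -0.040000 + 0.18·(-0.677403) = -0.161933
y(0.18) ≈ -0.1619

-0.1619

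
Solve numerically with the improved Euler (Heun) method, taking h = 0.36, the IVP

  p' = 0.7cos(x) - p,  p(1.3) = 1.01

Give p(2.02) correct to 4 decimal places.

Heun: k1 = f(x_n, p_n); k2 = f(x_n + h, p_n + h·k1); p_{n+1} = p_n + (h/2)·(k1 + k2).
x=1.300000, p=1.010000:
  k1 = f(1.300000, 1.010000) = -0.822751
  k2 = f(1.660000, 0.713810) = -0.776169
  p ← 1.010000 + (0.36/2)·(-0.822751 + (-0.776169)) = 0.722194
x=1.660000, p=0.722194:
  k1 = f(1.660000, 0.722194) = -0.784554
  k2 = f(2.020000, 0.439755) = -0.743729
  p ← 0.722194 + (0.36/2)·(-0.784554 + (-0.743729)) = 0.447103
p(2.02) ≈ 0.4471

0.4471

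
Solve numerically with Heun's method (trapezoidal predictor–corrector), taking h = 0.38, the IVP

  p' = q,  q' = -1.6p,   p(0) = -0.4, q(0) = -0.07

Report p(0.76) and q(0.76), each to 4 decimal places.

Heun on (p,q): k1 = f(x_n, state_n); k2 = f(x_n + h, state_n + h·k1); state_{n+1} = state_n + (h/2)·(k1 + k2).
0.000000: (-0.400000, -0.070000)
  k1 = (-0.070000, 0.640000)
  predictor → (-0.426600, 0.173200)
  k2 = (0.173200, 0.682560)
  → (-0.380392, 0.181286)
0.380000: (-0.380392, 0.181286)
  k1 = (0.181286, 0.608627)
  predictor → (-0.311503, 0.412565)
  k2 = (0.412565, 0.498405)
  → (-0.267560, 0.391623)
(p(0.76), q(0.76)) ≈ (-0.2676, 0.3916)

-0.2676, 0.3916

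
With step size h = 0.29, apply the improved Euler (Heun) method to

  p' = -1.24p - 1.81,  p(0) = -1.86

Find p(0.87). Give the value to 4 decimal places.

Heun: k1 = f(s_n, p_n); k2 = f(s_n + h, p_n + h·k1); p_{n+1} = p_n + (h/2)·(k1 + k2).
s=0.000000, p=-1.860000:
  k1 = f(0.000000, -1.860000) = 0.496400
  k2 = f(0.290000, -1.716044) = 0.317895
  p ← -1.860000 + (0.29/2)·(0.496400 + 0.317895) = -1.741927
s=0.290000, p=-1.741927:
  k1 = f(0.290000, -1.741927) = 0.349990
  k2 = f(0.580000, -1.640430) = 0.224133
  p ← -1.741927 + (0.29/2)·(0.349990 + 0.224133) = -1.658679
s=0.580000, p=-1.658679:
  k1 = f(0.580000, -1.658679) = 0.246762
  k2 = f(0.870000, -1.587118) = 0.158027
  p ← -1.658679 + (0.29/2)·(0.246762 + 0.158027) = -1.599985
p(0.87) ≈ -1.6000

-1.6000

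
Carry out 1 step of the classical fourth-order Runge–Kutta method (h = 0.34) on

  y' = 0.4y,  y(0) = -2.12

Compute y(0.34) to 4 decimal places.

-2.4288

RK4: k1 = f(x_n, y_n); k2 = f(x_n + h/2, y_n + (h/2)·k1); k3 = f(x_n + h/2, y_n + (h/2)·k2); k4 = f(x_n + h, y_n + h·k3); y_{n+1} = y_n + (h/6)·(k1 + 2k2 + 2k3 + k4).
x=0.000000, y=-2.120000:
  k1 = f(0.000000, -2.120000) = -0.848000
  k2 = f(0.170000, -2.264160) = -0.905664
  k3 = f(0.170000, -2.273963) = -0.909585
  k4 = f(0.340000, -2.429259) = -0.971704
  y ← -2.120000 + (0.34/6)·(k1 + 2k2 + 2k3 + k4) = -2.428845
y(0.34) ≈ -2.4288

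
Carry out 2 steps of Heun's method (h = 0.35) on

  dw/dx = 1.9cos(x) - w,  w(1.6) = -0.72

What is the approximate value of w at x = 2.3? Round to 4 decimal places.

Heun: k1 = f(x_n, w_n); k2 = f(x_n + h, w_n + h·k1); w_{n+1} = w_n + (h/2)·(k1 + k2).
x=1.600000, w=-0.720000:
  k1 = f(1.600000, -0.720000) = 0.664521
  k2 = f(1.950000, -0.487418) = -0.215926
  w ← -0.720000 + (0.35/2)·(0.664521 + (-0.215926)) = -0.641496
x=1.950000, w=-0.641496:
  k1 = f(1.950000, -0.641496) = -0.061848
  k2 = f(2.300000, -0.663143) = -0.602782
  w ← -0.641496 + (0.35/2)·(-0.061848 + (-0.602782)) = -0.757806
w(2.3) ≈ -0.7578

-0.7578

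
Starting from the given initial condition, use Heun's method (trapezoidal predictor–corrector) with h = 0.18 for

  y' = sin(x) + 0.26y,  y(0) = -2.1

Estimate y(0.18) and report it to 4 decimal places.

Heun: k1 = f(x_n, y_n); k2 = f(x_n + h, y_n + h·k1); y_{n+1} = y_n + (h/2)·(k1 + k2).
x=0.000000, y=-2.100000:
  k1 = f(0.000000, -2.100000) = -0.546000
  k2 = f(0.180000, -2.198280) = -0.392523
  y ← -2.100000 + (0.18/2)·(-0.546000 + (-0.392523)) = -2.184467
y(0.18) ≈ -2.1845

-2.1845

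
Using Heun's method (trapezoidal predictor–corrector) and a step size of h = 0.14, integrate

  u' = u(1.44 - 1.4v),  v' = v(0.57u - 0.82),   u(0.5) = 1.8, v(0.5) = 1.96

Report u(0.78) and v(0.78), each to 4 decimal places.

1.2371, 1.9771

Heun on (u,v): k1 = f(t_n, state_n); k2 = f(t_n + h, state_n + h·k1); state_{n+1} = state_n + (h/2)·(k1 + k2).
0.500000: (1.800000, 1.960000)
  k1 = (-2.347200, 0.403760)
  predictor → (1.471392, 2.016526)
  k2 = (-2.035137, 0.037696)
  → (1.493236, 1.990902)
0.640000: (1.493236, 1.990902)
  k1 = (-2.011782, 0.062006)
  predictor → (1.211587, 1.999583)
  k2 = (-1.647051, -0.258737)
  → (1.237118, 1.977131)
(u(0.78), v(0.78)) ≈ (1.2371, 1.9771)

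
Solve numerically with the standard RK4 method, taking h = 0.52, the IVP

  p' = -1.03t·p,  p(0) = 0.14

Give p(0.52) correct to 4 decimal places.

0.1218

RK4: k1 = f(t_n, p_n); k2 = f(t_n + h/2, p_n + (h/2)·k1); k3 = f(t_n + h/2, p_n + (h/2)·k2); k4 = f(t_n + h, p_n + h·k3); p_{n+1} = p_n + (h/6)·(k1 + 2k2 + 2k3 + k4).
t=0.000000, p=0.140000:
  k1 = f(0.000000, 0.140000) = 0.000000
  k2 = f(0.260000, 0.140000) = -0.037492
  k3 = f(0.260000, 0.130252) = -0.034882
  k4 = f(0.520000, 0.121862) = -0.065269
  p ← 0.140000 + (0.52/6)·(k1 + 2k2 + 2k3 + k4) = 0.121799
p(0.52) ≈ 0.1218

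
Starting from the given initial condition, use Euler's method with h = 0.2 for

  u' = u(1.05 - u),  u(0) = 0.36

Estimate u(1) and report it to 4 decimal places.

0.6263

Euler: u_{n+1} = u_n + h·f(t_n, u_n).
t=0.000000, u=0.360000: f=0.248400 → u ← 0.360000 + 0.2·0.248400 = 0.409680
t=0.200000, u=0.409680: f=0.262326 → u ← 0.409680 + 0.2·0.262326 = 0.462145
t=0.400000, u=0.462145: f=0.271674 → u ← 0.462145 + 0.2·0.271674 = 0.516480
t=0.600000, u=0.516480: f=0.275552 → u ← 0.516480 + 0.2·0.275552 = 0.571591
t=0.800000, u=0.571591: f=0.273454 → u ← 0.571591 + 0.2·0.273454 = 0.626281
u(1) ≈ 0.6263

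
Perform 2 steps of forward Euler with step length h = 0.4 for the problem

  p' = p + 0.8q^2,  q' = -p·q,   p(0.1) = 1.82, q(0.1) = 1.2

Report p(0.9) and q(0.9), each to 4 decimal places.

4.2464, -0.0664

Euler on (p,q): p_{n+1} = p_n + h·p', q_{n+1} = q_n + h·q'.
0.100000: (1.820000, 1.200000); f=(2.972000, -2.184000) → (3.008800, 0.326400)
0.500000: (3.008800, 0.326400); f=(3.094030, -0.982072) → (4.246412, -0.066429)
(p(0.9), q(0.9)) ≈ (4.2464, -0.0664)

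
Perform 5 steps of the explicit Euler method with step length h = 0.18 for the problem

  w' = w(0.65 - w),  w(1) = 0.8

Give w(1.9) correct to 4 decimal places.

Euler: w_{n+1} = w_n + h·f(t_n, w_n).
t=1.000000, w=0.800000: f=-0.120000 → w ← 0.800000 + 0.18·(-0.120000) = 0.778400
t=1.180000, w=0.778400: f=-0.099947 → w ← 0.778400 + 0.18·(-0.099947) = 0.760410
t=1.360000, w=0.760410: f=-0.083957 → w ← 0.760410 + 0.18·(-0.083957) = 0.745297
t=1.540000, w=0.745297: f=-0.071025 → w ← 0.745297 + 0.18·(-0.071025) = 0.732513
t=1.720000, w=0.732513: f=-0.060442 → w ← 0.732513 + 0.18·(-0.060442) = 0.721633
w(1.9) ≈ 0.7216

0.7216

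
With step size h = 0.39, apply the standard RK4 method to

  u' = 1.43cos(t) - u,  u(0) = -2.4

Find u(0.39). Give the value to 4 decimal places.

RK4: k1 = f(t_n, u_n); k2 = f(t_n + h/2, u_n + (h/2)·k1); k3 = f(t_n + h/2, u_n + (h/2)·k2); k4 = f(t_n + h, u_n + h·k3); u_{n+1} = u_n + (h/6)·(k1 + 2k2 + 2k3 + k4).
t=0.000000, u=-2.400000:
  k1 = f(0.000000, -2.400000) = 3.830000
  k2 = f(0.195000, -1.653150) = 3.056048
  k3 = f(0.195000, -1.804071) = 3.206969
  k4 = f(0.390000, -1.149282) = 2.471902
  u ← -2.400000 + (0.39/6)·(k1 + 2k2 + 2k3 + k4) = -1.176184
u(0.39) ≈ -1.1762

-1.1762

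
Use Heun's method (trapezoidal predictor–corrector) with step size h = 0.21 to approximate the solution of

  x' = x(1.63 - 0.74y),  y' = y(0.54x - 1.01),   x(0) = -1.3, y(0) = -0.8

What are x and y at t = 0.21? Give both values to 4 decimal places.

Heun on (x,y): k1 = f(t_n, state_n); k2 = f(t_n + h, state_n + h·k1); state_{n+1} = state_n + (h/2)·(k1 + k2).
0.000000: (-1.300000, -0.800000)
  k1 = (-2.888600, 1.369600)
  predictor → (-1.906606, -0.512384)
  k2 = (-3.830684, 1.045042)
  → (-2.005525, -0.546463)
(x(0.21), y(0.21)) ≈ (-2.0055, -0.5465)

-2.0055, -0.5465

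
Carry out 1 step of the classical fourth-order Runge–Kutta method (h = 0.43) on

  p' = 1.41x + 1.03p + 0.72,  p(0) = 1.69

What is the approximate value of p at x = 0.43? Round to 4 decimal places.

RK4: k1 = f(x_n, p_n); k2 = f(x_n + h/2, p_n + (h/2)·k1); k3 = f(x_n + h/2, p_n + (h/2)·k2); k4 = f(x_n + h, p_n + h·k3); p_{n+1} = p_n + (h/6)·(k1 + 2k2 + 2k3 + k4).
x=0.000000, p=1.690000:
  k1 = f(0.000000, 1.690000) = 2.460700
  k2 = f(0.215000, 2.219050) = 3.308772
  k3 = f(0.215000, 2.401386) = 3.496578
  k4 = f(0.430000, 3.193528) = 4.615634
  p ← 1.690000 + (0.43/6)·(k1 + 2k2 + 2k3 + k4) = 3.172571
p(0.43) ≈ 3.1726

3.1726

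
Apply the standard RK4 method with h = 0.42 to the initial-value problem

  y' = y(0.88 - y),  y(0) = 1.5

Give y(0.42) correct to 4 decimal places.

1.2321

RK4: k1 = f(t_n, y_n); k2 = f(t_n + h/2, y_n + (h/2)·k1); k3 = f(t_n + h/2, y_n + (h/2)·k2); k4 = f(t_n + h, y_n + h·k3); y_{n+1} = y_n + (h/6)·(k1 + 2k2 + 2k3 + k4).
t=0.000000, y=1.500000:
  k1 = f(0.000000, 1.500000) = -0.930000
  k2 = f(0.210000, 1.304700) = -0.554106
  k3 = f(0.210000, 1.383638) = -0.696852
  k4 = f(0.420000, 1.207322) = -0.395183
  y ← 1.500000 + (0.42/6)·(k1 + 2k2 + 2k3 + k4) = 1.232103
y(0.42) ≈ 1.2321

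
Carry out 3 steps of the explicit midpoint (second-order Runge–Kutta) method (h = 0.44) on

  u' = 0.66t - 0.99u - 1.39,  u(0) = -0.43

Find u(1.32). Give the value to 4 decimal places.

-0.7254

Midpoint: k1 = f(t_n, u_n); k2 = f(t_n + h/2, u_n + (h/2)·k1); u_{n+1} = u_n + h·k2.
t=0.000000, u=-0.430000:
  k1 = f(0.000000, -0.430000) = -0.964300
  k2 = f(0.220000, -0.642146) = -0.609075
  u ← -0.430000 + 0.44·(-0.609075) = -0.697993
t=0.440000, u=-0.697993:
  k1 = f(0.440000, -0.697993) = -0.408587
  k2 = f(0.660000, -0.787882) = -0.174397
  u ← -0.697993 + 0.44·(-0.174397) = -0.774728
t=0.880000, u=-0.774728:
  k1 = f(0.880000, -0.774728) = -0.042220
  k2 = f(1.100000, -0.784016) = 0.112176
  u ← -0.774728 + 0.44·0.112176 = -0.725370
u(1.32) ≈ -0.7254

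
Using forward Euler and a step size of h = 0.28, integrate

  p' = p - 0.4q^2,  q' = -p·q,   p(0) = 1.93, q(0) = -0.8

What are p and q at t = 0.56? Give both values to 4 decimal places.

Euler on (p,q): p_{n+1} = p_n + h·p', q_{n+1} = q_n + h·q'.
0.000000: (1.930000, -0.800000); f=(1.674000, 1.544000) → (2.398720, -0.367680)
0.280000: (2.398720, -0.367680); f=(2.344645, 0.881961) → (3.055220, -0.120731)
(p(0.56), q(0.56)) ≈ (3.0552, -0.1207)

3.0552, -0.1207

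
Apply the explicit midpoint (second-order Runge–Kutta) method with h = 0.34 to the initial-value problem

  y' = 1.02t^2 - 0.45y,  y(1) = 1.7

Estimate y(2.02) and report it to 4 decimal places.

3.1571

Midpoint: k1 = f(t_n, y_n); k2 = f(t_n + h/2, y_n + (h/2)·k1); y_{n+1} = y_n + h·k2.
t=1.000000, y=1.700000:
  k1 = f(1.000000, 1.700000) = 0.255000
  k2 = f(1.170000, 1.743350) = 0.611770
  y ← 1.700000 + 0.34·0.611770 = 1.908002
t=1.340000, y=1.908002:
  k1 = f(1.340000, 1.908002) = 0.972911
  k2 = f(1.510000, 2.073397) = 1.392673
  y ← 1.908002 + 0.34·1.392673 = 2.381511
t=1.680000, y=2.381511:
  k1 = f(1.680000, 2.381511) = 1.807168
  k2 = f(1.850000, 2.688730) = 2.281022
  y ← 2.381511 + 0.34·2.281022 = 3.157058
y(2.02) ≈ 3.1571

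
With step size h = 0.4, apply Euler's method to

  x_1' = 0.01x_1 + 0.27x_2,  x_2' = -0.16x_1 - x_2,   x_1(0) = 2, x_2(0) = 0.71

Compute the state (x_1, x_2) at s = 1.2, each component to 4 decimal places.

2.1386, -0.1088

Euler on (x_1,x_2): x_1_{n+1} = x_1_n + h·x_1', x_2_{n+1} = x_2_n + h·x_2'.
0.000000: (2.000000, 0.710000); f=(0.211700, -1.030000) → (2.084680, 0.298000)
0.400000: (2.084680, 0.298000); f=(0.101307, -0.631549) → (2.125203, 0.045380)
0.800000: (2.125203, 0.045380); f=(0.033505, -0.385413) → (2.138605, -0.108785)
(x_1(1.2), x_2(1.2)) ≈ (2.1386, -0.1088)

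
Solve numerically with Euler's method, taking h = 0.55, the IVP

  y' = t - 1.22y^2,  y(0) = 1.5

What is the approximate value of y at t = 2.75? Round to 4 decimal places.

Euler: y_{n+1} = y_n + h·f(t_n, y_n).
t=0.000000, y=1.500000: f=-2.745000 → y ← 1.500000 + 0.55·(-2.745000) = -0.009750
t=0.550000, y=-0.009750: f=0.549884 → y ← -0.009750 + 0.55·0.549884 = 0.292686
t=1.100000, y=0.292686: f=0.995488 → y ← 0.292686 + 0.55·0.995488 = 0.840205
t=1.650000, y=0.840205: f=0.788748 → y ← 0.840205 + 0.55·0.788748 = 1.274016
t=2.200000, y=1.274016: f=0.219797 → y ← 1.274016 + 0.55·0.219797 = 1.394904
y(2.75) ≈ 1.3949

1.3949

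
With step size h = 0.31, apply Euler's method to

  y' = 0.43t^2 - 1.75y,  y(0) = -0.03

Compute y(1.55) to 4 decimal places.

0.2691

Euler: y_{n+1} = y_n + h·f(t_n, y_n).
t=0.000000, y=-0.030000: f=0.052500 → y ← -0.030000 + 0.31·0.052500 = -0.013725
t=0.310000, y=-0.013725: f=0.065342 → y ← -0.013725 + 0.31·0.065342 = 0.006531
t=0.620000, y=0.006531: f=0.153863 → y ← 0.006531 + 0.31·0.153863 = 0.054228
t=0.930000, y=0.054228: f=0.277007 → y ← 0.054228 + 0.31·0.277007 = 0.140101
t=1.240000, y=0.140101: f=0.415992 → y ← 0.140101 + 0.31·0.415992 = 0.269058
y(1.55) ≈ 0.2691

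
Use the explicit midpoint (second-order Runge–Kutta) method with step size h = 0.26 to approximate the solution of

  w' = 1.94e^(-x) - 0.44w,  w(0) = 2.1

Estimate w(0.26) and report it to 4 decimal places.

2.2876

Midpoint: k1 = f(x_n, w_n); k2 = f(x_n + h/2, w_n + (h/2)·k1); w_{n+1} = w_n + h·k2.
x=0.000000, w=2.100000:
  k1 = f(0.000000, 2.100000) = 1.016000
  k2 = f(0.130000, 2.232080) = 0.721390
  w ← 2.100000 + 0.26·0.721390 = 2.287561
w(0.26) ≈ 2.2876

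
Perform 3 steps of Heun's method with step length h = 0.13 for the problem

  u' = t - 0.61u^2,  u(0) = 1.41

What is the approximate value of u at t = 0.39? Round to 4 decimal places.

Heun: k1 = f(t_n, u_n); k2 = f(t_n + h, u_n + h·k1); u_{n+1} = u_n + (h/2)·(k1 + k2).
t=0.000000, u=1.410000:
  k1 = f(0.000000, 1.410000) = -1.212741
  k2 = f(0.130000, 1.252344) = -0.826702
  u ← 1.410000 + (0.13/2)·(-1.212741 + (-0.826702)) = 1.277436
t=0.130000, u=1.277436:
  k1 = f(0.130000, 1.277436) = -0.865424
  k2 = f(0.260000, 1.164931) = -0.567809
  u ← 1.277436 + (0.13/2)·(-0.865424 + (-0.567809)) = 1.184276
t=0.260000, u=1.184276:
  k1 = f(0.260000, 1.184276) = -0.595531
  k2 = f(0.390000, 1.106857) = -0.357331
  u ← 1.184276 + (0.13/2)·(-0.595531 + (-0.357331)) = 1.122340
u(0.39) ≈ 1.1223

1.1223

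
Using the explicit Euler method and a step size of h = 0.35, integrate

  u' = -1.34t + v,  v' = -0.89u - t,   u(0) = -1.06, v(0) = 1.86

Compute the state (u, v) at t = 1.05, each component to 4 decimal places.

0.6334, 1.8898

Euler on (u,v): u_{n+1} = u_n + h·u', v_{n+1} = v_n + h·v'.
0.000000: (-1.060000, 1.860000); f=(1.860000, 0.943400) → (-0.409000, 2.190190)
0.350000: (-0.409000, 2.190190); f=(1.721190, 0.014010) → (0.193417, 2.195094)
0.700000: (0.193417, 2.195094); f=(1.257094, -0.872141) → (0.633399, 1.889844)
(u(1.05), v(1.05)) ≈ (0.6334, 1.8898)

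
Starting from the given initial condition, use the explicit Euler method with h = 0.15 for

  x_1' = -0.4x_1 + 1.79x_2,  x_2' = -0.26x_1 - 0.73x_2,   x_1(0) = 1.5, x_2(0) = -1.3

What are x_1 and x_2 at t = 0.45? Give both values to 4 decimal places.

0.3286, -1.0274

Euler on (x_1,x_2): x_1_{n+1} = x_1_n + h·x_1', x_2_{n+1} = x_2_n + h·x_2'.
0.000000: (1.500000, -1.300000); f=(-2.927000, 0.559000) → (1.060950, -1.216150)
0.150000: (1.060950, -1.216150); f=(-2.601289, 0.611943) → (0.670757, -1.124359)
0.300000: (0.670757, -1.124359); f=(-2.280905, 0.646385) → (0.328621, -1.027401)
(x_1(0.45), x_2(0.45)) ≈ (0.3286, -1.0274)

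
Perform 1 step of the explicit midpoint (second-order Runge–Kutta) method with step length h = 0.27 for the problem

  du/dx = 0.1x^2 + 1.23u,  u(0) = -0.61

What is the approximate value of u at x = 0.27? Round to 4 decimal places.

-0.8457

Midpoint: k1 = f(x_n, u_n); k2 = f(x_n + h/2, u_n + (h/2)·k1); u_{n+1} = u_n + h·k2.
x=0.000000, u=-0.610000:
  k1 = f(0.000000, -0.610000) = -0.750300
  k2 = f(0.135000, -0.711291) = -0.873065
  u ← -0.610000 + 0.27·(-0.873065) = -0.845728
u(0.27) ≈ -0.8457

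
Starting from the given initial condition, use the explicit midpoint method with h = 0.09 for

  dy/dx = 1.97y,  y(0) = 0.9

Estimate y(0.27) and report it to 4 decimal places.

Midpoint: k1 = f(x_n, y_n); k2 = f(x_n + h/2, y_n + (h/2)·k1); y_{n+1} = y_n + h·k2.
x=0.000000, y=0.900000:
  k1 = f(0.000000, 0.900000) = 1.773000
  k2 = f(0.045000, 0.979785) = 1.930176
  y ← 0.900000 + 0.09·1.930176 = 1.073716
x=0.090000, y=1.073716:
  k1 = f(0.090000, 1.073716) = 2.115220
  k2 = f(0.135000, 1.168901) = 2.302735
  y ← 1.073716 + 0.09·2.302735 = 1.280962
x=0.180000, y=1.280962:
  k1 = f(0.180000, 1.280962) = 2.523495
  k2 = f(0.225000, 1.394519) = 2.747203
  y ← 1.280962 + 0.09·2.747203 = 1.528210
y(0.27) ≈ 1.5282

1.5282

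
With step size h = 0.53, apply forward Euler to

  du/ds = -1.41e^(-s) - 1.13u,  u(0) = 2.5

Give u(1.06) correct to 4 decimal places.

-0.3374

Euler: u_{n+1} = u_n + h·f(s_n, u_n).
s=0.000000, u=2.500000: f=-4.235000 → u ← 2.500000 + 0.53·(-4.235000) = 0.255450
s=0.530000, u=0.255450: f=-1.118592 → u ← 0.255450 + 0.53·(-1.118592) = -0.337403
u(1.06) ≈ -0.3374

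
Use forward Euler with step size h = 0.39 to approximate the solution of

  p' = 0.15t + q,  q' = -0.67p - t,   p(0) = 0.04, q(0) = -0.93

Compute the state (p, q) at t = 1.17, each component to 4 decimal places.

-1.0142, -1.1382

Euler on (p,q): p_{n+1} = p_n + h·p', q_{n+1} = q_n + h·q'.
0.000000: (0.040000, -0.930000); f=(-0.930000, -0.026800) → (-0.322700, -0.940452)
0.390000: (-0.322700, -0.940452); f=(-0.881952, -0.173791) → (-0.666661, -1.008230)
0.780000: (-0.666661, -1.008230); f=(-0.891230, -0.333337) → (-1.014241, -1.138232)
(p(1.17), q(1.17)) ≈ (-1.0142, -1.1382)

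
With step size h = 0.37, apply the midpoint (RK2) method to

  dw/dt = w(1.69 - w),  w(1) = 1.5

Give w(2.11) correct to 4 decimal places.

Midpoint: k1 = f(t_n, w_n); k2 = f(t_n + h/2, w_n + (h/2)·k1); w_{n+1} = w_n + h·k2.
t=1.000000, w=1.500000:
  k1 = f(1.000000, 1.500000) = 0.285000
  k2 = f(1.185000, 1.552725) = 0.213150
  w ← 1.500000 + 0.37·0.213150 = 1.578866
t=1.370000, w=1.578866:
  k1 = f(1.370000, 1.578866) = 0.175466
  k2 = f(1.555000, 1.611327) = 0.126768
  w ← 1.578866 + 0.37·0.126768 = 1.625770
t=1.740000, w=1.625770:
  k1 = f(1.740000, 1.625770) = 0.104423
  k2 = f(1.925000, 1.645088) = 0.073884
  w ← 1.625770 + 0.37·0.073884 = 1.653107
w(2.11) ≈ 1.6531

1.6531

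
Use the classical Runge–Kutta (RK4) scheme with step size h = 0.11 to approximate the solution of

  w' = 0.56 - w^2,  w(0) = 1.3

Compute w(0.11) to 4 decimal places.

RK4: k1 = f(x_n, w_n); k2 = f(x_n + h/2, w_n + (h/2)·k1); k3 = f(x_n + h/2, w_n + (h/2)·k2); k4 = f(x_n + h, w_n + h·k3); w_{n+1} = w_n + (h/6)·(k1 + 2k2 + 2k3 + k4).
x=0.000000, w=1.300000:
  k1 = f(0.000000, 1.300000) = -1.130000
  k2 = f(0.055000, 1.237850) = -0.972273
  k3 = f(0.055000, 1.246525) = -0.993825
  k4 = f(0.110000, 1.190679) = -0.857717
  w ← 1.300000 + (0.11/6)·(k1 + 2k2 + 2k3 + k4) = 1.191468
w(0.11) ≈ 1.1915

1.1915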